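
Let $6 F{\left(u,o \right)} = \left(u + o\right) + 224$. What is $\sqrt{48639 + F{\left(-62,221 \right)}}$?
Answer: $\frac{\sqrt{1753302}}{6} \approx 220.69$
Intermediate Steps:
$F{\left(u,o \right)} = \frac{112}{3} + \frac{o}{6} + \frac{u}{6}$ ($F{\left(u,o \right)} = \frac{\left(u + o\right) + 224}{6} = \frac{\left(o + u\right) + 224}{6} = \frac{224 + o + u}{6} = \frac{112}{3} + \frac{o}{6} + \frac{u}{6}$)
$\sqrt{48639 + F{\left(-62,221 \right)}} = \sqrt{48639 + \left(\frac{112}{3} + \frac{1}{6} \cdot 221 + \frac{1}{6} \left(-62\right)\right)} = \sqrt{48639 + \left(\frac{112}{3} + \frac{221}{6} - \frac{31}{3}\right)} = \sqrt{48639 + \frac{383}{6}} = \sqrt{\frac{292217}{6}} = \frac{\sqrt{1753302}}{6}$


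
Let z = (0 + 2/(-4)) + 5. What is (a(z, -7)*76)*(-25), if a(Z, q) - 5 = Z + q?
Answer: -4750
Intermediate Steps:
z = 9/2 (z = (0 + 2*(-1/4)) + 5 = (0 - 1/2) + 5 = -1/2 + 5 = 9/2 ≈ 4.5000)
a(Z, q) = 5 + Z + q (a(Z, q) = 5 + (Z + q) = 5 + Z + q)
(a(z, -7)*76)*(-25) = ((5 + 9/2 - 7)*76)*(-25) = ((5/2)*76)*(-25) = 190*(-25) = -4750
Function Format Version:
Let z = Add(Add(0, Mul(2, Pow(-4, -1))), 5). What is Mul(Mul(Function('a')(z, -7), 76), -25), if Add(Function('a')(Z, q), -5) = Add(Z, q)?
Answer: -4750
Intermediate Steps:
z = Rational(9, 2) (z = Add(Add(0, Mul(2, Rational(-1, 4))), 5) = Add(Add(0, Rational(-1, 2)), 5) = Add(Rational(-1, 2), 5) = Rational(9, 2) ≈ 4.5000)
Function('a')(Z, q) = Add(5, Z, q) (Function('a')(Z, q) = Add(5, Add(Z, q)) = Add(5, Z, q))
Mul(Mul(Function('a')(z, -7), 76), -25) = Mul(Mul(Add(5, Rational(9, 2), -7), 76), -25) = Mul(Mul(Rational(5, 2), 76), -25) = Mul(190, -25) = -4750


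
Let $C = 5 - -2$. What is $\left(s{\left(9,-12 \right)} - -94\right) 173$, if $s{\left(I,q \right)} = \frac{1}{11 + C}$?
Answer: $\frac{292889}{18} \approx 16272.0$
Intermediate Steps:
$C = 7$ ($C = 5 + 2 = 7$)
$s{\left(I,q \right)} = \frac{1}{18}$ ($s{\left(I,q \right)} = \frac{1}{11 + 7} = \frac{1}{18}$)
$\left(s{\left(9,-12 \right)} - -94\right) 173 = \left(\frac{1}{18} - -94\right) 173 = \left(\frac{1}{18} + 94\right) 173 = \frac{1693}{18} \cdot 173 = \frac{292889}{18}$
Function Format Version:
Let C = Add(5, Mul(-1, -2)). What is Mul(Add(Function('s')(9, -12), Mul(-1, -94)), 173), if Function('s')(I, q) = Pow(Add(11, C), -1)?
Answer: Rational(292889, 18) ≈ 16272.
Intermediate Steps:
C = 7 (C = Add(5, 2) = 7)
Function('s')(I, q) = Rational(1, 18) (Function('s')(I, q) = Pow(Add(11, 7), -1) = Pow(18, -1) = Rational(1, 18))
Mul(Add(Function('s')(9, -12), Mul(-1, -94)), 173) = Mul(Add(Rational(1, 18), Mul(-1, -94)), 173) = Mul(Add(Rational(1, 18), 94), 173) = Mul(Rational(1693, 18), 173) = Rational(292889, 18)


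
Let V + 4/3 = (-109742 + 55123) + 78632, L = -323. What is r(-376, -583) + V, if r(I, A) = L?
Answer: 71066/3 ≈ 23689.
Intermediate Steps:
r(I, A) = -323
V = 72035/3 (V = -4/3 + ((-109742 + 55123) + 78632) = -4/3 + (-54619 + 78632) = -4/3 + 24013 = 72035/3 ≈ 24012.)
r(-376, -583) + V = -323 + 72035/3 = 71066/3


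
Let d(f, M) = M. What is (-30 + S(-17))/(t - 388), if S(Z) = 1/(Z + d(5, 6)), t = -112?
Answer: 331/5500 ≈ 0.060182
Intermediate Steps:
S(Z) = 1/(6 + Z) (S(Z) = 1/(Z + 6) = 1/(6 + Z))
(-30 + S(-17))/(t - 388) = (-30 + 1/(6 - 17))/(-112 - 388) = (-30 + 1/(-11))/(-500) = (-30 - 1/11)*(-1/500) = -331/11*(-1/500) = 331/5500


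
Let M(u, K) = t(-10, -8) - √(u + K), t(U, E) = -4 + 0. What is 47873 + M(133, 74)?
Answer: 47869 - 3*√23 ≈ 47855.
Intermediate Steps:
t(U, E) = -4
M(u, K) = -4 - √(K + u) (M(u, K) = -4 - √(u + K) = -4 - √(K + u))
47873 + M(133, 74) = 47873 + (-4 - √(74 + 133)) = 47873 + (-4 - √207) = 47873 + (-4 - 3*√23) = 47869 - 3*√23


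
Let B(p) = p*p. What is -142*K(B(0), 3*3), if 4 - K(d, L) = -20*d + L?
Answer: 710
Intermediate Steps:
B(p) = p²
K(d, L) = 4 - L + 20*d (K(d, L) = 4 - (-20*d + L) = 4 - (L - 20*d) = 4 + (-L + 20*d) = 4 - L + 20*d)
-142*K(B(0), 3*3) = -142*(4 - 3*3 + 20*0²) = -142*(4 - 1*9 + 20*0) = -142*(4 - 9 + 0) = -142*(-5) = 710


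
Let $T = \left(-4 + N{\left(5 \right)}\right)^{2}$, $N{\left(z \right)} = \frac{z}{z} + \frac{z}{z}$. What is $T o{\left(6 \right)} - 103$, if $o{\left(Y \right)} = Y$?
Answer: $-79$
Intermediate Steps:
$N{\left(z \right)} = 2$ ($N{\left(z \right)} = 1 + 1 = 2$)
$T = 4$ ($T = \left(-4 + 2\right)^{2} = \left(-2\right)^{2} = 4$)
$T o{\left(6 \right)} - 103 = 4 \cdot 6 - 103 = 24 - 103 = -79$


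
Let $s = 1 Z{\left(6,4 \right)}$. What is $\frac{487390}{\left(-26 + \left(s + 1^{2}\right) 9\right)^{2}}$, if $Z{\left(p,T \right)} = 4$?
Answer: $\frac{487390}{361} \approx 1350.1$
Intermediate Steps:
$s = 4$ ($s = 1 \cdot 4 = 4$)
$\frac{487390}{\left(-26 + \left(s + 1^{2}\right) 9\right)^{2}} = \frac{487390}{\left(-26 + \left(4 + 1^{2}\right) 9\right)^{2}} = \frac{487390}{\left(-26 + \left(4 + 1\right) 9\right)^{2}} = \frac{487390}{\left(-26 + 5 \cdot 9\right)^{2}} = \frac{487390}{\left(-26 + 45\right)^{2}} = \frac{487390}{19^{2}} = \frac{487390}{361}$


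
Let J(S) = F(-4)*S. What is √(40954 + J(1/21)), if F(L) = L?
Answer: √18060630/21 ≈ 202.37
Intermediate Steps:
J(S) = -4*S
√(40954 + J(1/21)) = √(40954 - 4/21) = √(860030/21) = √18060630/21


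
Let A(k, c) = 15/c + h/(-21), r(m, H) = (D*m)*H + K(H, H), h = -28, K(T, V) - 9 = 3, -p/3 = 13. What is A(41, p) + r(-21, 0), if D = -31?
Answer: 505/39 ≈ 12.949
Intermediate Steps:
p = -39 (p = -3*13 = -39)
K(T, V) = 12 (K(T, V) = 9 + 3 = 12)
r(m, H) = 12 - 31*H*m (r(m, H) = (-31*m)*H + 12 = -31*H*m + 12 = 12 - 31*H*m)
A(k, c) = 4/3 + 15/c (A(k, c) = 15/c - 28/(-21) = 15/c - 28*(-1/21) = 15/c + 4/3 = 4/3 + 15/c)
A(41, p) + r(-21, 0) = (4/3 + 15/(-39)) + (12 - 31*0*(-21)) = (4/3 + 15*(-1/39)) + (12 + 0) = (4/3 - 5/13) + 12 = 37/39 + 12 = 505/39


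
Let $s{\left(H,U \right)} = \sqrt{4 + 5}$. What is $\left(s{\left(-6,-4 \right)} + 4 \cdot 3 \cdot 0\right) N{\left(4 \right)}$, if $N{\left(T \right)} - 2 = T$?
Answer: $18$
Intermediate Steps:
$s{\left(H,U \right)} = 3$ ($s{\left(H,U \right)} = \sqrt{9} = 3$)
$N{\left(T \right)} = 2 + T$
$\left(s{\left(-6,-4 \right)} + 4 \cdot 3 \cdot 0\right) N{\left(4 \right)} = \left(3 + 4 \cdot 3 \cdot 0\right) \left(2 + 4\right) = \left(3 + 12 \cdot 0\right) 6 = \left(3 + 0\right) 6 = 3 \cdot 6 = 18$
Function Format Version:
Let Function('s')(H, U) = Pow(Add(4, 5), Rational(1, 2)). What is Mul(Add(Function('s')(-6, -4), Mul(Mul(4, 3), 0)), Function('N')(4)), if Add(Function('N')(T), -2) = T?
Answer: 18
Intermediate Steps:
Function('s')(H, U) = 3 (Function('s')(H, U) = Pow(9, Rational(1, 2)) = 3)
Function('N')(T) = Add(2, T)
Mul(Add(Function('s')(-6, -4), Mul(Mul(4, 3), 0)), Function('N')(4)) = Mul(Add(3, Mul(Mul(4, 3), 0)), Add(2, 4)) = Mul(Add(3, Mul(12, 0)), 6) = Mul(Add(3, 0), 6) = Mul(3, 6) = 18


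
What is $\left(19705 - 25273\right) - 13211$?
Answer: $-18779$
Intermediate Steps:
$\left(19705 - 25273\right) - 13211 = -5568 - 13211 = -18779$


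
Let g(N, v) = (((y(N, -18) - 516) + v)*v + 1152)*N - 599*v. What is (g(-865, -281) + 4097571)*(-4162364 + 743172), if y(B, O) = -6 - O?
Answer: 641223693715080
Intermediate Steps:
g(N, v) = -599*v + N*(1152 + v*(-504 + v)) (g(N, v) = ((((-6 - 1*(-18)) - 516) + v)*v + 1152)*N - 599*v = ((((-6 + 18) - 516) + v)*v + 1152)*N - 599*v = (((12 - 516) + v)*v + 1152)*N - 599*v = ((-504 + v)*v + 1152)*N - 599*v = (v*(-504 + v) + 1152)*N - 599*v = (1152 + v*(-504 + v))*N - 599*v = N*(1152 + v*(-504 + v)) - 599*v = -599*v + N*(1152 + v*(-504 + v)))
(g(-865, -281) + 4097571)*(-4162364 + 743172) = ((-599*(-281) + 1152*(-865) - 865*(-281)² - 504*(-865)*(-281)) + 4097571)*(-4162364 + 743172) = ((168319 - 996480 - 865*78961 - 122504760) + 4097571)*(-3419192) = ((168319 - 996480 - 68301265 - 122504760) + 4097571)*(-3419192) = (-191634186 + 4097571)*(-3419192) = -187536615*(-3419192) = 641223693715080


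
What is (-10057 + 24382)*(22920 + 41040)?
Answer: 916227000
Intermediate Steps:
(-10057 + 24382)*(22920 + 41040) = 14325*63960 = 916227000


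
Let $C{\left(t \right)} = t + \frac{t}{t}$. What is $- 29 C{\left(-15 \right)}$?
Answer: $406$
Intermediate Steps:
$C{\left(t \right)} = 1 + t$ ($C{\left(t \right)} = t + 1 = 1 + t$)
$- 29 C{\left(-15 \right)} = - 29 \left(1 - 15\right) = \left(-29\right) \left(-14\right) = 406$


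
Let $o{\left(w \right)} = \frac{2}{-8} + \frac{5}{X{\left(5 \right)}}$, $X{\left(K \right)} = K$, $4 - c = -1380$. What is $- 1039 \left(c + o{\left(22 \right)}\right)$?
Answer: $- \frac{5755021}{4} \approx -1.4388 \cdot 10^{6}$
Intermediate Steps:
$c = 1384$ ($c = 4 - -1380 = 4 + 1380 = 1384$)
$o{\left(w \right)} = \frac{3}{4}$ ($o{\left(w \right)} = \frac{2}{-8} + \frac{5}{5} = 2 \left(- \frac{1}{8}\right) + 5 \cdot \frac{1}{5} = - \frac{1}{4} + 1 = \frac{3}{4}$)
$- 1039 \left(c + o{\left(22 \right)}\right) = - 1039 \left(1384 + \frac{3}{4}\right) = \left(-1039\right) \frac{5539}{4} = - \frac{5755021}{4}$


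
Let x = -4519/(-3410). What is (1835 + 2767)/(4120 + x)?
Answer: 5230940/4684573 ≈ 1.1166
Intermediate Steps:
x = 4519/3410 (x = -4519*(-1/3410) = 4519/3410 ≈ 1.3252)
(1835 + 2767)/(4120 + x) = (1835 + 2767)/(4120 + 4519/3410) = 4602/(14053719/3410) = 4602*(3410/14053719) = 5230940/4684573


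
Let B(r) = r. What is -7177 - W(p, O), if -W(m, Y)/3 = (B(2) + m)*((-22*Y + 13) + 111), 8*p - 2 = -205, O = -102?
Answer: -173233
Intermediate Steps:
p = -203/8 (p = 1/4 + (1/8)*(-205) = 1/4 - 205/8 = -203/8 ≈ -25.375)
W(m, Y) = -3*(2 + m)*(124 - 22*Y) (W(m, Y) = -3*(2 + m)*((-22*Y + 13) + 111) = -3*(2 + m)*((13 - 22*Y) + 111) = -3*(2 + m)*(124 - 22*Y))
-7177 - W(p, O) = -7177 - (-744 - 372*(-203/8) + 132*(-102) + 66*(-102)*(-203/8)) = -7177 - (-744 + 18879/2 - 13464 + 341649/2) = -7177 - 1*166056 = -7177 - 166056 = -173233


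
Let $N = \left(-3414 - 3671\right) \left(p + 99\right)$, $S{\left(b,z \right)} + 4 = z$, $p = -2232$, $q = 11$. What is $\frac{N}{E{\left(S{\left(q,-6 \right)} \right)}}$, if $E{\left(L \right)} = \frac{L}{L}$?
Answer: $15112305$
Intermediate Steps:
$S{\left(b,z \right)} = -4 + z$
$E{\left(L \right)} = 1$
$N = 15112305$ ($N = \left(-3414 - 3671\right) \left(-2232 + 99\right) = \left(-7085\right) \left(-2133\right) = 15112305$)
$\frac{N}{E{\left(S{\left(q,-6 \right)} \right)}} = \frac{15112305}{1} = 15112305 \cdot 1 = 15112305$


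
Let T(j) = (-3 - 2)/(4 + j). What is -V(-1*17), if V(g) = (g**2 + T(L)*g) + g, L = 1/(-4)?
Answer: -884/3 ≈ -294.67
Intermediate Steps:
L = -1/4 ≈ -0.25000
T(j) = -5/(4 + j)
V(g) = g**2 - g/3 (V(g) = (g**2 + (-5/(4 - 1/4))*g) + g = (g**2 + (-5/15/4)*g) + g = (g**2 + (-5*4/15)*g) + g = (g**2 - 4*g/3) + g = g**2 - g/3)
-V(-1*17) = -(-1*17)*(-1/3 - 1*17) = -(-17)*(-1/3 - 17) = -(-17)*(-52)/3 = -1*884/3 = -884/3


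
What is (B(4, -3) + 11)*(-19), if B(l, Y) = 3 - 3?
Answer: -209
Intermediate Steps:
B(l, Y) = 0
(B(4, -3) + 11)*(-19) = (0 + 11)*(-19) = 11*(-19) = -209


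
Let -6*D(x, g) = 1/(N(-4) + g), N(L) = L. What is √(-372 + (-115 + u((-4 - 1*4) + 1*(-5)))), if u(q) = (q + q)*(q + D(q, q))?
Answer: 2*I*√97053/51 ≈ 12.217*I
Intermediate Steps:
D(x, g) = -1/(6*(-4 + g))
u(q) = 2*q*(q - 1/(-24 + 6*q)) (u(q) = (q + q)*(q - 1/(-24 + 6*q)) = (2*q)*(q - 1/(-24 + 6*q)) = 2*q*(q - 1/(-24 + 6*q)))
√(-372 + (-115 + u((-4 - 1*4) + 1*(-5)))) = √(-372 + (-115 + ((-4 - 1*4) + 1*(-5))*(-1 + 6*((-4 - 1*4) + 1*(-5))*(-4 + ((-4 - 1*4) + 1*(-5))))/(3*(-4 + ((-4 - 1*4) + 1*(-5)))))) = √(-372 + (-115 + ((-4 - 4) - 5)*(-1 + 6*((-4 - 4) - 5)*(-4 + ((-4 - 4) - 5)))/(3*(-4 + ((-4 - 4) - 5))))) = √(-372 + (-115 + (-8 - 5)*(-1 + 6*(-8 - 5)*(-4 + (-8 - 5)))/(3*(-4 + (-8 - 5))))) = √(-372 + (-115 + (⅓)*(-13)*(-1 + 6*(-13)*(-4 - 13))/(-4 - 13))) = √(-372 + (-115 + (⅓)*(-13)*(-1 + 6*(-13)*(-17))/(-17))) = √(-372 + (-115 + (⅓)*(-13)*(-1/17)*(-1 + 1326))) = √(-372 + (-115 + (⅓)*(-13)*(-1/17)*1325)) = √(-372 + (-115 + 17225/51)) = √(-372 + 11360/51) = √(-7612/51) = 2*I*√97053/51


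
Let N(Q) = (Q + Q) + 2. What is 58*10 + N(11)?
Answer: 604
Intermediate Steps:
N(Q) = 2 + 2*Q (N(Q) = 2*Q + 2 = 2 + 2*Q)
58*10 + N(11) = 58*10 + (2 + 2*11) = 580 + (2 + 22) = 580 + 24 = 604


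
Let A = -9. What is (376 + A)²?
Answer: 134689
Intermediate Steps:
(376 + A)² = (376 - 9)² = 367² = 134689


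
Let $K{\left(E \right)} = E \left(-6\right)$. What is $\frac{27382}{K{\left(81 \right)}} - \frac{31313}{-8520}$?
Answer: $- \frac{36346087}{690120} \approx -52.666$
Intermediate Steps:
$K{\left(E \right)} = - 6 E$
$\frac{27382}{K{\left(81 \right)}} - \frac{31313}{-8520} = \frac{27382}{\left(-6\right) 81} - \frac{31313}{-8520} = \frac{27382}{-486} - - \frac{31313}{8520} = 27382 \left(- \frac{1}{486}\right) + \frac{31313}{8520} = - \frac{13691}{243} + \frac{31313}{8520} = - \frac{36346087}{690120}$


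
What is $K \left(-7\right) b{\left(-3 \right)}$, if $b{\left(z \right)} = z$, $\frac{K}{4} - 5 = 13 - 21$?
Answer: $-252$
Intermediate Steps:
$K = -12$ ($K = 20 + 4 \left(13 - 21\right) = 20 + 4 \left(-8\right) = 20 - 32 = -12$)
$K \left(-7\right) b{\left(-3 \right)} = \left(-12\right) \left(-7\right) \left(-3\right) = 84 \left(-3\right) = -252$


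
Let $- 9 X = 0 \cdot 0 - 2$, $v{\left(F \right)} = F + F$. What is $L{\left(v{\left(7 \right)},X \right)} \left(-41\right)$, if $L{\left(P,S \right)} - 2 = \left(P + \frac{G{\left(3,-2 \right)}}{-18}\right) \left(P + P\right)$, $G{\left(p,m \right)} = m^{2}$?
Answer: $- \frac{143090}{9} \approx -15899.0$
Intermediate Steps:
$v{\left(F \right)} = 2 F$
$X = \frac{2}{9}$ ($X = - \frac{0 \cdot 0 - 2}{9} = - \frac{0 - 2}{9} = \left(- \frac{1}{9}\right) \left(-2\right) = \frac{2}{9} \approx 0.22222$)
$L{\left(P,S \right)} = 2 + 2 P \left(- \frac{2}{9} + P\right)$ ($L{\left(P,S \right)} = 2 + \left(P + \frac{\left(-2\right)^{2}}{-18}\right) \left(P + P\right) = 2 + \left(P + 4 \left(- \frac{1}{18}\right)\right) 2 P = 2 + \left(P - \frac{2}{9}\right) 2 P = 2 + \left(- \frac{2}{9} + P\right) 2 P = 2 + 2 P \left(- \frac{2}{9} + P\right)$)
$L{\left(v{\left(7 \right)},X \right)} \left(-41\right) = \left(2 + 2 \left(2 \cdot 7\right)^{2} - \frac{4 \cdot 2 \cdot 7}{9}\right) \left(-41\right) = \left(2 + 2 \cdot 14^{2} - \frac{56}{9}\right) \left(-41\right) = \left(2 + 2 \cdot 196 - \frac{56}{9}\right) \left(-41\right) = \left(2 + 392 - \frac{56}{9}\right) \left(-41\right) = \frac{3490}{9} \left(-41\right) = - \frac{143090}{9}$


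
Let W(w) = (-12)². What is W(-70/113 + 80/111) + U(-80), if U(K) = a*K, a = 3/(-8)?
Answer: 174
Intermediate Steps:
a = -3/8 (a = 3*(-⅛) = -3/8 ≈ -0.37500)
U(K) = -3*K/8
W(w) = 144
W(-70/113 + 80/111) + U(-80) = 144 - 3/8*(-80) = 144 + 30 = 174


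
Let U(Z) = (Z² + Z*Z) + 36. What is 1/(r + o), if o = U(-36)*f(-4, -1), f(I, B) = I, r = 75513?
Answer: 1/65001 ≈ 1.5384e-5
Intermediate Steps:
U(Z) = 36 + 2*Z² (U(Z) = (Z² + Z²) + 36 = 2*Z² + 36 = 36 + 2*Z²)
o = -10512 (o = (36 + 2*(-36)²)*(-4) = (36 + 2*1296)*(-4) = (36 + 2592)*(-4) = 2628*(-4) = -10512)
1/(r + o) = 1/(75513 - 10512) = 1/65001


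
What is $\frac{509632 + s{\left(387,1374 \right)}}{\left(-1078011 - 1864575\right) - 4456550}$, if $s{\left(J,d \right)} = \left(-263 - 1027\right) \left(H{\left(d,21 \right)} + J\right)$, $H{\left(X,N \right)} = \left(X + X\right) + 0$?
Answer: $\frac{1767259}{3699568} \approx 0.47769$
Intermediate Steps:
$H{\left(X,N \right)} = 2 X$ ($H{\left(X,N \right)} = 2 X + 0 = 2 X$)
$s{\left(J,d \right)} = - 2580 d - 1290 J$ ($s{\left(J,d \right)} = \left(-263 - 1027\right) \left(2 d + J\right) = - 1290 \left(J + 2 d\right) = - 2580 d - 1290 J$)
$\frac{509632 + s{\left(387,1374 \right)}}{\left(-1078011 - 1864575\right) - 4456550} = \frac{509632 - 4044150}{\left(-1078011 - 1864575\right) - 4456550} = \frac{509632 - 4044150}{-2942586 - 4456550} = \frac{509632 - 4044150}{-7399136} = \left(-3534518\right) \left(- \frac{1}{7399136}\right) = \frac{1767259}{3699568}$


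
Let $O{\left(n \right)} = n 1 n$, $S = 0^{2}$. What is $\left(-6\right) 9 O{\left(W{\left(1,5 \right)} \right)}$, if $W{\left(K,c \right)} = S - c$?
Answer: $-1350$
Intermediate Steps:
$S = 0$
$W{\left(K,c \right)} = - c$ ($W{\left(K,c \right)} = 0 - c = - c$)
$O{\left(n \right)} = n^{2}$ ($O{\left(n \right)} = n n = n^{2}$)
$\left(-6\right) 9 O{\left(W{\left(1,5 \right)} \right)} = \left(-6\right) 9 \left(\left(-1\right) 5\right)^{2} = - 54 \left(-5\right)^{2} = \left(-54\right) 25 = -1350$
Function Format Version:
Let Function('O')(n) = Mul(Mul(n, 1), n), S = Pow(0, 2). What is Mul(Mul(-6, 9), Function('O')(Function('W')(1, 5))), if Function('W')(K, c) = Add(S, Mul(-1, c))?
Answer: -1350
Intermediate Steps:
S = 0
Function('W')(K, c) = Mul(-1, c) (Function('W')(K, c) = Add(0, Mul(-1, c)) = Mul(-1, c))
Function('O')(n) = Pow(n, 2) (Function('O')(n) = Mul(n, n) = Pow(n, 2))
Mul(Mul(-6, 9), Function('O')(Function('W')(1, 5))) = Mul(Mul(-6, 9), Pow(Mul(-1, 5), 2)) = Mul(-54, Pow(-5, 2)) = Mul(-54, 25) = -1350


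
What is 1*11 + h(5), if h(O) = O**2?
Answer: 36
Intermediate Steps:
1*11 + h(5) = 1*11 + 5**2 = 11 + 25 = 36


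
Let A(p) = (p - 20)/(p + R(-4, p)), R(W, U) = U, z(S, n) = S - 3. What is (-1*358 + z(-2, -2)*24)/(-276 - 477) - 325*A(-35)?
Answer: -2685283/10542 ≈ -254.72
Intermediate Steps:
z(S, n) = -3 + S
A(p) = (-20 + p)/(2*p) (A(p) = (p - 20)/(p + p) = (-20 + p)/((2*p)) = (-20 + p)*(1/(2*p)) = (-20 + p)/(2*p))
(-1*358 + z(-2, -2)*24)/(-276 - 477) - 325*A(-35) = (-1*358 + (-3 - 2)*24)/(-276 - 477) - 325*(-20 - 35)/(2*(-35)) = (-358 - 5*24)/(-753) - 325*(-1)*(-55)/(2*35) = (-358 - 120)*(-1/753) - 325*11/14 = -478*(-1/753) - 3575/14 = 478/753 - 3575/14 = -2685283/10542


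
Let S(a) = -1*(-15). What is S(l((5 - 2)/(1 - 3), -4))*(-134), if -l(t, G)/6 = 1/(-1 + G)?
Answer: -2010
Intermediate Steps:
l(t, G) = -6/(-1 + G)
S(a) = 15
S(l((5 - 2)/(1 - 3), -4))*(-134) = 15*(-134) = -2010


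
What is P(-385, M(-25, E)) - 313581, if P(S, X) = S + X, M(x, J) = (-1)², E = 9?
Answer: -313965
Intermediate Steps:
M(x, J) = 1
P(-385, M(-25, E)) - 313581 = (-385 + 1) - 313581 = -384 - 313581 = -313965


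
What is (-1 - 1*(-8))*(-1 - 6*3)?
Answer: -133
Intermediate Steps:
(-1 - 1*(-8))*(-1 - 6*3) = (-1 + 8)*(-1 - 18) = 7*(-19) = -133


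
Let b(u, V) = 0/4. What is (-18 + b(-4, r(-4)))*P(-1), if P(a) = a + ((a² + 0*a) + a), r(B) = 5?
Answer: 18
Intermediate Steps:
b(u, V) = 0 (b(u, V) = 0*(¼) = 0)
P(a) = a² + 2*a (P(a) = a + ((a² + 0) + a) = a + (a² + a) = a + (a + a²) = a² + 2*a)
(-18 + b(-4, r(-4)))*P(-1) = (-18 + 0)*(-(2 - 1)) = -(-18) = -18*(-1) = 18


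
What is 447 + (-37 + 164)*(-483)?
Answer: -60894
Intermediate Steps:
447 + (-37 + 164)*(-483) = 447 + 127*(-483) = 447 - 61341 = -60894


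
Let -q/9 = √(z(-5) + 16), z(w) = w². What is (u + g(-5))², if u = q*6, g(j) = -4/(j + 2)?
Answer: 1076020/9 - 144*√41 ≈ 1.1864e+5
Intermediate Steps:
q = -9*√41 (q = -9*√((-5)² + 16) = -9*√(25 + 16) = -9*√41 ≈ -57.628)
g(j) = -4/(2 + j)
u = -54*√41 (u = -9*√41*6 = -54*√41 ≈ -345.77)
(u + g(-5))² = (-54*√41 - 4/(2 - 5))² = (-54*√41 - 4/(-3))² = (-54*√41 - 4*(-⅓))² = (-54*√41 + 4/3)² = (4/3 - 54*√41)²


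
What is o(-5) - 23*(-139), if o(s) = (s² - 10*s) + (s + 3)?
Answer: 3270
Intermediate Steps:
o(s) = 3 + s² - 9*s (o(s) = (s² - 10*s) + (3 + s) = 3 + s² - 9*s)
o(-5) - 23*(-139) = (3 + (-5)² - 9*(-5)) - 23*(-139) = (3 + 25 + 45) + 3197 = 73 + 3197 = 3270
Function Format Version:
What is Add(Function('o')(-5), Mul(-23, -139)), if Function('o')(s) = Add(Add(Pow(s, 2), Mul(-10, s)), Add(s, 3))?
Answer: 3270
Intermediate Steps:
Function('o')(s) = Add(3, Pow(s, 2), Mul(-9, s)) (Function('o')(s) = Add(Add(Pow(s, 2), Mul(-10, s)), Add(3, s)) = Add(3, Pow(s, 2), Mul(-9, s)))
Add(Function('o')(-5), Mul(-23, -139)) = Add(Add(3, Pow(-5, 2), Mul(-9, -5)), Mul(-23, -139)) = Add(Add(3, 25, 45), 3197) = Add(73, 3197) = 3270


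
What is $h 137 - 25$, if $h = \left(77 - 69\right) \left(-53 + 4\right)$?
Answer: $-53729$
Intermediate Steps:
$h = -392$ ($h = 8 \left(-49\right) = -392$)
$h 137 - 25 = \left(-392\right) 137 - 25 = -53704 - 25 = -53729$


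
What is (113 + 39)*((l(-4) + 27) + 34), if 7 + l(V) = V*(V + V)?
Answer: 13072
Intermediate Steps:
l(V) = -7 + 2*V² (l(V) = -7 + V*(V + V) = -7 + V*(2*V) = -7 + 2*V²)
(113 + 39)*((l(-4) + 27) + 34) = (113 + 39)*(((-7 + 2*(-4)²) + 27) + 34) = 152*(((-7 + 2*16) + 27) + 34) = 152*(((-7 + 32) + 27) + 34) = 152*((25 + 27) + 34) = 152*(52 + 34) = 152*86 = 13072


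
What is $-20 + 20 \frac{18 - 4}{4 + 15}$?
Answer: $- \frac{100}{19} \approx -5.2632$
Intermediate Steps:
$-20 + 20 \frac{18 - 4}{4 + 15} = -20 + 20 \cdot \frac{14}{19} = -20 + \frac{280}{19} = - \frac{100}{19}$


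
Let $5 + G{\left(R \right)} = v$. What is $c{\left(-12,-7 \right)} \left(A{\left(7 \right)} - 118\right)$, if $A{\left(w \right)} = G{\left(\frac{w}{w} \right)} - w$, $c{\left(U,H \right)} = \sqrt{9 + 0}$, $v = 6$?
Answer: $-372$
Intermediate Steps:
$G{\left(R \right)} = 1$ ($G{\left(R \right)} = -5 + 6 = 1$)
$c{\left(U,H \right)} = 3$ ($c{\left(U,H \right)} = \sqrt{9} = 3$)
$A{\left(w \right)} = 1 - w$
$c{\left(-12,-7 \right)} \left(A{\left(7 \right)} - 118\right) = 3 \left(\left(1 - 7\right) - 118\right) = 3 \left(-6 - 118\right) = 3 \left(-124\right) = -372$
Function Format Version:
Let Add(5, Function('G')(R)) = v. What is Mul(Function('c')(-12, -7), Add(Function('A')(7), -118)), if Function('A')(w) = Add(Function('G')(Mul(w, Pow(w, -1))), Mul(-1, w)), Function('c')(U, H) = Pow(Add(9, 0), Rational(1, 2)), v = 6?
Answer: -372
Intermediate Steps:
Function('G')(R) = 1 (Function('G')(R) = Add(-5, 6) = 1)
Function('c')(U, H) = 3 (Function('c')(U, H) = Pow(9, Rational(1, 2)) = 3)
Function('A')(w) = Add(1, Mul(-1, w))
Mul(Function('c')(-12, -7), Add(Function('A')(7), -118)) = Mul(3, Add(Add(1, Mul(-1, 7)), -118)) = Mul(3, Add(Add(1, -7), -118)) = Mul(3, Add(-6, -118)) = Mul(3, -124) = -372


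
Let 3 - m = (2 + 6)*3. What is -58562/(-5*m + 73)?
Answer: -329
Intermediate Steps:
m = -21 (m = 3 - (2 + 6)*3 = 3 - 8*3 = 3 - 1*24 = 3 - 24 = -21)
-58562/(-5*m + 73) = -58562/(-5*(-21) + 73) = -58562/(105 + 73) = -58562/178 = (1/178)*(-58562) = -329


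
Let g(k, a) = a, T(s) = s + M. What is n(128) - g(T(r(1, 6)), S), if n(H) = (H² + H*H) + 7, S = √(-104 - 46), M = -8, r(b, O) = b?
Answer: 32775 - 5*I*√6 ≈ 32775.0 - 12.247*I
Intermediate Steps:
S = 5*I*√6 (S = √(-150) = 5*I*√6 ≈ 12.247*I)
T(s) = -8 + s (T(s) = s - 8 = -8 + s)
n(H) = 7 + 2*H² (n(H) = (H² + H²) + 7 = 2*H² + 7 = 7 + 2*H²)
n(128) - g(T(r(1, 6)), S) = (7 + 2*128²) - 5*I*√6 = (7 + 2*16384) - 5*I*√6 = (7 + 32768) - 5*I*√6 = 32775 - 5*I*√6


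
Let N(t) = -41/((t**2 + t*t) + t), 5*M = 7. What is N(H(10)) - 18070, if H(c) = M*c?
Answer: -7336461/406 ≈ -18070.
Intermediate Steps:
M = 7/5 (M = (1/5)*7 = 7/5 ≈ 1.4000)
H(c) = 7*c/5
N(t) = -41/(t + 2*t**2) (N(t) = -41/((t**2 + t**2) + t) = -41/(2*t**2 + t) = -41/(t + 2*t**2))
N(H(10)) - 18070 = -41/(((7/5)*10)*(1 + 2*((7/5)*10))) - 18070 = -41/(14*(1 + 2*14)) - 18070 = -41*1/14/(1 + 28) - 18070 = -41*1/14/29 - 18070 = -41*1/14*1/29 - 18070 = -41/406 - 18070 = -7336461/406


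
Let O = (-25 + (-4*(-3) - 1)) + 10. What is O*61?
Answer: -244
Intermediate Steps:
O = -4 (O = (-25 + (12 - 1)) + 10 = (-25 + 11) + 10 = -14 + 10 = -4)
O*61 = -4*61 = -244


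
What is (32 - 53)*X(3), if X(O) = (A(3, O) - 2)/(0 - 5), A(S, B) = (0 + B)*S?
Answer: 147/5 ≈ 29.400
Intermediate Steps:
A(S, B) = B*S
X(O) = ⅖ - 3*O/5 (X(O) = (O*3 - 2)/(0 - 5) = (3*O - 2)/(-5) = (-2 + 3*O)*(-⅕) = ⅖ - 3*O/5)
(32 - 53)*X(3) = (32 - 53)*(⅖ - ⅗*3) = -21*(⅖ - 9/5) = -21*(-7/5) = 147/5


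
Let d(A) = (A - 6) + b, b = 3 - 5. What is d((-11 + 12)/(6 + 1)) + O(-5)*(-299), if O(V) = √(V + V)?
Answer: -55/7 - 299*I*√10 ≈ -7.8571 - 945.52*I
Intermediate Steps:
b = -2
O(V) = √2*√V (O(V) = √(2*V) = √2*√V)
d(A) = -8 + A (d(A) = (A - 6) - 2 = (-6 + A) - 2 = -8 + A)
d((-11 + 12)/(6 + 1)) + O(-5)*(-299) = (-8 + (-11 + 12)/(6 + 1)) + (√2*√(-5))*(-299) = (-8 + 1/7) + (√2*(I*√5))*(-299) = (-8 + 1*(⅐)) + (I*√10)*(-299) = (-8 + ⅐) - 299*I*√10 = -55/7 - 299*I*√10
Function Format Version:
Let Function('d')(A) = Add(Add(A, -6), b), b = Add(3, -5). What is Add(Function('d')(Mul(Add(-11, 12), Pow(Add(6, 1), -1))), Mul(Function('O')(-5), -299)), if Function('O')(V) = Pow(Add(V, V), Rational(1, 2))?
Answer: Add(Rational(-55, 7), Mul(-299, I, Pow(10, Rational(1, 2)))) ≈ Add(-7.8571, Mul(-945.52, I))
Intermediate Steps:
b = -2
Function('O')(V) = Mul(Pow(2, Rational(1, 2)), Pow(V, Rational(1, 2))) (Function('O')(V) = Pow(Mul(2, V), Rational(1, 2)) = Mul(Pow(2, Rational(1, 2)), Pow(V, Rational(1, 2))))
Function('d')(A) = Add(-8, A) (Function('d')(A) = Add(Add(A, -6), -2) = Add(Add(-6, A), -2) = Add(-8, A))
Add(Function('d')(Mul(Add(-11, 12), Pow(Add(6, 1), -1))), Mul(Function('O')(-5), -299)) = Add(Add(-8, Mul(Add(-11, 12), Pow(Add(6, 1), -1))), Mul(Mul(Pow(2, Rational(1, 2)), Pow(-5, Rational(1, 2))), -299)) = Add(Add(-8, Mul(1, Pow(7, -1))), Mul(Mul(Pow(2, Rational(1, 2)), Mul(I, Pow(5, Rational(1, 2)))), -299)) = Add(Add(-8, Mul(1, Rational(1, 7))), Mul(Mul(I, Pow(10, Rational(1, 2))), -299)) = Add(Add(-8, Rational(1, 7)), Mul(-299, I, Pow(10, Rational(1, 2)))) = Add(Rational(-55, 7), Mul(-299, I, Pow(10, Rational(1, 2))))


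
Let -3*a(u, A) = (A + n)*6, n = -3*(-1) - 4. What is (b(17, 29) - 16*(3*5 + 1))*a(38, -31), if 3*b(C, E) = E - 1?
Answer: -47360/3 ≈ -15787.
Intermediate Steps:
n = -1 (n = 3 - 4 = -1)
a(u, A) = 2 - 2*A (a(u, A) = -(A - 1)*6/3 = -(-1 + A)*6/3 = -(-6 + 6*A)/3 = 2 - 2*A)
b(C, E) = -1/3 + E/3 (b(C, E) = (E - 1)/3 = (-1 + E)/3 = -1/3 + E/3)
(b(17, 29) - 16*(3*5 + 1))*a(38, -31) = ((-1/3 + (1/3)*29) - 16*(3*5 + 1))*(2 - 2*(-31)) = ((-1/3 + 29/3) - 16*(15 + 1))*(2 + 62) = (28/3 - 16*16)*64 = (28/3 - 256)*64 = -740/3*64 = -47360/3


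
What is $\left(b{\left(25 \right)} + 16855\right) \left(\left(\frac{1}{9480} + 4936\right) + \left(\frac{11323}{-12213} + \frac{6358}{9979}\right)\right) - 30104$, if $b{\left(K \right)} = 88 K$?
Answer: $\frac{425987740872601999}{4530827592} \approx 9.402 \cdot 10^{7}$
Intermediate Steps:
$\left(b{\left(25 \right)} + 16855\right) \left(\left(\frac{1}{9480} + 4936\right) + \left(\frac{11323}{-12213} + \frac{6358}{9979}\right)\right) - 30104 = \left(88 \cdot 25 + 16855\right) \left(\left(\frac{1}{9480} + 4936\right) + \left(\frac{11323}{-12213} + \frac{6358}{9979}\right)\right) - 30104 = \left(2200 + 16855\right) \left(\left(\frac{1}{9480} + 4936\right) + \left(11323 \left(- \frac{1}{12213}\right) + 6358 \cdot \frac{1}{9979}\right)\right) - 30104 = 19055 \left(\frac{46793281}{9480} + \left(- \frac{11323}{12213} + \frac{374}{587}\right)\right) - 30104 = 19055 \left(\frac{46793281}{9480} - \frac{2078939}{7169031}\right) - 30104 = 19055 \cdot \frac{111814257912997}{22654137960} - 30104 = \frac{426124136906431567}{4530827592} - 30104 = \frac{425987740872601999}{4530827592}$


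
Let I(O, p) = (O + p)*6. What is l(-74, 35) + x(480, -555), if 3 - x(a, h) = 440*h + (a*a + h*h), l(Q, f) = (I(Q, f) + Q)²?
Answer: -199358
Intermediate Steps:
I(O, p) = 6*O + 6*p
l(Q, f) = (6*f + 7*Q)² (l(Q, f) = ((6*Q + 6*f) + Q)² = (6*f + 7*Q)²)
x(a, h) = 3 - a² - h² - 440*h (x(a, h) = 3 - (440*h + (a*a + h*h)) = 3 - (440*h + (a² + h²)) = 3 - (a² + h² + 440*h) = 3 + (-a² - h² - 440*h) = 3 - a² - h² - 440*h)
l(-74, 35) + x(480, -555) = (6*35 + 7*(-74))² + (3 - 1*480² - 1*(-555)² - 440*(-555)) = (210 - 518)² + (3 - 1*230400 - 1*308025 + 244200) = (-308)² + (3 - 230400 - 308025 + 244200) = 94864 - 294222 = -199358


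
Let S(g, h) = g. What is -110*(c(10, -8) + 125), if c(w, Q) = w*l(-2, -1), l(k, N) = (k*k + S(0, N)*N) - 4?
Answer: -13750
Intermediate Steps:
l(k, N) = -4 + k**2 (l(k, N) = (k*k + 0*N) - 4 = (k**2 + 0) - 4 = k**2 - 4 = -4 + k**2)
c(w, Q) = 0 (c(w, Q) = w*(-4 + (-2)**2) = w*(-4 + 4) = w*0 = 0)
-110*(c(10, -8) + 125) = -110*(0 + 125) = -110*125 = -13750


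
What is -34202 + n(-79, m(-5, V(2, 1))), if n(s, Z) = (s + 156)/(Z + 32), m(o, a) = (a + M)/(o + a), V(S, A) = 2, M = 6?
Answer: -273595/8 ≈ -34199.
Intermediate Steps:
m(o, a) = (6 + a)/(a + o) (m(o, a) = (a + 6)/(o + a) = (6 + a)/(a + o))
n(s, Z) = (156 + s)/(32 + Z)
-34202 + n(-79, m(-5, V(2, 1))) = -34202 + (156 - 79)/(32 + (6 + 2)/(2 - 5)) = -34202 + 77/(32 + 8/(-3)) = -34202 + 77/(32 - ⅓*8) = -34202 + 77/(32 - 8/3) = -34202 + 77/(88/3) = -34202 + (3/88)*77 = -34202 + 21/8 = -273595/8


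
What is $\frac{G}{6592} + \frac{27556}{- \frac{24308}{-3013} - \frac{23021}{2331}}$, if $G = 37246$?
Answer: $- \frac{637651998942053}{41860271200} \approx -15233.0$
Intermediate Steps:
$\frac{G}{6592} + \frac{27556}{- \frac{24308}{-3013} - \frac{23021}{2331}} = \frac{37246}{6592} + \frac{27556}{- \frac{24308}{-3013} - \frac{23021}{2331}} = 37246 \cdot \frac{1}{6592} + \frac{27556}{\left(-24308\right) \left(- \frac{1}{3013}\right) - \frac{23021}{2331}} = \frac{18623}{3296} + \frac{27556}{\frac{24308}{3013} - \frac{23021}{2331}} = \frac{18623}{3296} + \frac{27556}{- \frac{12700325}{7023303}} = \frac{18623}{3296} + 27556 \left(- \frac{7023303}{12700325}\right) = \frac{18623}{3296} - \frac{193534137468}{12700325} = - \frac{637651998942053}{41860271200}$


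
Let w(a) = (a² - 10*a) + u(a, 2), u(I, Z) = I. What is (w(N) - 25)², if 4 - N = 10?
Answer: 4225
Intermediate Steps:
N = -6 (N = 4 - 1*10 = 4 - 10 = -6)
w(a) = a² - 9*a (w(a) = (a² - 10*a) + a = a² - 9*a)
(w(N) - 25)² = (-6*(-9 - 6) - 25)² = (-6*(-15) - 25)² = (90 - 25)² = 65² = 4225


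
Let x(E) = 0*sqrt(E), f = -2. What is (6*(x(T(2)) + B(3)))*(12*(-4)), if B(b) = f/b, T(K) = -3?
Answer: 192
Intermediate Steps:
x(E) = 0
B(b) = -2/b
(6*(x(T(2)) + B(3)))*(12*(-4)) = (6*(0 - 2/3))*(12*(-4)) = (6*(0 - 2*1/3))*(-48) = (6*(0 - 2/3))*(-48) = (6*(-2/3))*(-48) = -4*(-48) = 192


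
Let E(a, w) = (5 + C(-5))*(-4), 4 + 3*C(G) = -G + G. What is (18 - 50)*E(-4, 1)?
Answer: 1408/3 ≈ 469.33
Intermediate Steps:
C(G) = -4/3 (C(G) = -4/3 + (-G + G)/3 = -4/3 + (⅓)*0 = -4/3 + 0 = -4/3)
E(a, w) = -44/3 (E(a, w) = (5 - 4/3)*(-4) = (11/3)*(-4) = -44/3)
(18 - 50)*E(-4, 1) = (18 - 50)*(-44/3) = -32*(-44/3) = 1408/3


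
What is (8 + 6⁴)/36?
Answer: 326/9 ≈ 36.222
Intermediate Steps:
(8 + 6⁴)/36 = (8 + 1296)/36 = (1/36)*1304 = 326/9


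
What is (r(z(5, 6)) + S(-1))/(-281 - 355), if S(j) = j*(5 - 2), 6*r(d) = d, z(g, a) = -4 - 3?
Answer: 25/3816 ≈ 0.0065514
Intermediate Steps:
z(g, a) = -7
r(d) = d/6
S(j) = 3*j (S(j) = j*3 = 3*j)
(r(z(5, 6)) + S(-1))/(-281 - 355) = ((⅙)*(-7) + 3*(-1))/(-281 - 355) = (-7/6 - 3)/(-636) = -25/6*(-1/636) = 25/3816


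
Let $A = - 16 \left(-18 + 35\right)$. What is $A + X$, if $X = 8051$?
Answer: $7779$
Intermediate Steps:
$A = -272$ ($A = \left(-16\right) 17 = -272$)
$A + X = -272 + 8051 = 7779$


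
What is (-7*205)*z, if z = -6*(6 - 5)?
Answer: 8610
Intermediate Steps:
z = -6 (z = -6*1 = -6)
(-7*205)*z = -7*205*(-6) = -1435*(-6) = 8610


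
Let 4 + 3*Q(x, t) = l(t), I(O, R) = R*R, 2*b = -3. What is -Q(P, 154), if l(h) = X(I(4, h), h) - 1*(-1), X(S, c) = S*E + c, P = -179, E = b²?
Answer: -53512/3 ≈ -17837.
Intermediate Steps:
b = -3/2 (b = (½)*(-3) = -3/2 ≈ -1.5000)
I(O, R) = R²
E = 9/4 (E = (-3/2)² = 9/4 ≈ 2.2500)
X(S, c) = c + 9*S/4 (X(S, c) = S*(9/4) + c = 9*S/4 + c = c + 9*S/4)
l(h) = 1 + h + 9*h²/4 (l(h) = (h + 9*h²/4) - 1*(-1) = (h + 9*h²/4) + 1 = 1 + h + 9*h²/4)
Q(x, t) = -1 + t/3 + 3*t²/4 (Q(x, t) = -4/3 + (1 + t + 9*t²/4)/3 = -4/3 + (⅓ + t/3 + 3*t²/4) = -1 + t/3 + 3*t²/4)
-Q(P, 154) = -(-1 + (⅓)*154 + (¾)*154²) = -(-1 + 154/3 + (¾)*23716) = -(-1 + 154/3 + 17787) = -1*53512/3 = -53512/3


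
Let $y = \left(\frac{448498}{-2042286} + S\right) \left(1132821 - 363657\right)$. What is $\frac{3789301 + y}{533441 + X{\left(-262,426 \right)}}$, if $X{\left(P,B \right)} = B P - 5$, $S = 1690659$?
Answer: $\frac{147543551908679675}{47860291648} \approx 3.0828 \cdot 10^{6}$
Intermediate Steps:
$X{\left(P,B \right)} = -5 + B P$
$y = \frac{442629365919975344}{340381}$ ($y = \left(\frac{448498}{-2042286} + 1690659\right) \left(1132821 - 363657\right) = \left(448498 \left(- \frac{1}{2042286}\right) + 1690659\right) 769164 = \left(- \frac{224249}{1021143} + 1690659\right) 769164 = \frac{1726404378988}{1021143} \cdot 769164 = \frac{442629365919975344}{340381} \approx 1.3004 \cdot 10^{12}$)
$\frac{3789301 + y}{533441 + X{\left(-262,426 \right)}} = \frac{3789301 + \frac{442629365919975344}{340381}}{533441 + \left(-5 + 426 \left(-262\right)\right)} = \frac{442630655726039025}{340381 \left(533441 - 111617\right)} = \frac{442630655726039025}{340381 \cdot 421824} = \frac{442630655726039025}{340381} \cdot \frac{1}{421824} = \frac{147543551908679675}{47860291648}$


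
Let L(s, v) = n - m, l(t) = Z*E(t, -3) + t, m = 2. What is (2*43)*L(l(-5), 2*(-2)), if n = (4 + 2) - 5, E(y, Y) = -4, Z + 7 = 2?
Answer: -86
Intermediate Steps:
Z = -5 (Z = -7 + 2 = -5)
l(t) = 20 + t (l(t) = -5*(-4) + t = 20 + t)
n = 1 (n = 6 - 5 = 1)
L(s, v) = -1 (L(s, v) = 1 - 1*2 = 1 - 2 = -1)
(2*43)*L(l(-5), 2*(-2)) = (2*43)*(-1) = 86*(-1) = -86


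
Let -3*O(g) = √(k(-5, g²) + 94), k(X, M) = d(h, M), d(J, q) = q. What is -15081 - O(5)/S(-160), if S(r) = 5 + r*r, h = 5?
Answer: -15081 + √119/76815 ≈ -15081.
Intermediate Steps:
S(r) = 5 + r²
k(X, M) = M
O(g) = -√(94 + g²)/3 (O(g) = -√(g² + 94)/3 = -√(94 + g²)/3)
-15081 - O(5)/S(-160) = -15081 - (-√(94 + 5²)/3)/(5 + (-160)²) = -15081 - (-√(94 + 25)/3)/(5 + 25600) = -15081 - (-√119/3)/25605 = -15081 - (-1)*√119/76815 = -15081 + √119/76815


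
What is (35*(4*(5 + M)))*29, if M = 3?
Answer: 32480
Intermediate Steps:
(35*(4*(5 + M)))*29 = (35*(4*(5 + 3)))*29 = (35*(4*8))*29 = (35*32)*29 = 1120*29 = 32480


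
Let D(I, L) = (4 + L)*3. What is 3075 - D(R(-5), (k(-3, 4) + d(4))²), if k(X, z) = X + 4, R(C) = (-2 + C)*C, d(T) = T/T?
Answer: 3051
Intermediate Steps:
d(T) = 1
R(C) = C*(-2 + C)
k(X, z) = 4 + X
D(I, L) = 12 + 3*L
3075 - D(R(-5), (k(-3, 4) + d(4))²) = 3075 - (12 + 3*((4 - 3) + 1)²) = 3075 - (12 + 3*(1 + 1)²) = 3075 - (12 + 3*2²) = 3075 - (12 + 3*4) = 3075 - (12 + 12) = 3075 - 1*24 = 3075 - 24 = 3051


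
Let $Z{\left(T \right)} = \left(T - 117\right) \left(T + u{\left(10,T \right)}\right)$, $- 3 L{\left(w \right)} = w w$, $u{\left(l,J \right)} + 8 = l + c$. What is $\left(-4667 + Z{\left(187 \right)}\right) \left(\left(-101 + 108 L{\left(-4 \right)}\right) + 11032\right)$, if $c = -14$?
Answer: $78521965$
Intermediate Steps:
$u{\left(l,J \right)} = -22 + l$ ($u{\left(l,J \right)} = -8 + \left(l - 14\right) = -8 + \left(-14 + l\right) = -22 + l$)
$L{\left(w \right)} = - \frac{w^{2}}{3}$ ($L{\left(w \right)} = - \frac{w w}{3} = - \frac{w^{2}}{3}$)
$Z{\left(T \right)} = \left(-117 + T\right) \left(-12 + T\right)$ ($Z{\left(T \right)} = \left(T - 117\right) \left(T + \left(-22 + 10\right)\right) = \left(-117 + T\right) \left(T - 12\right) = \left(-117 + T\right) \left(-12 + T\right)$)
$\left(-4667 + Z{\left(187 \right)}\right) \left(\left(-101 + 108 L{\left(-4 \right)}\right) + 11032\right) = \left(-4667 + \left(1404 + 187^{2} - 24123\right)\right) \left(\left(-101 + 108 \left(- \frac{\left(-4\right)^{2}}{3}\right)\right) + 11032\right) = \left(-4667 + \left(1404 + 34969 - 24123\right)\right) \left(\left(-101 + 108 \left(\left(- \frac{1}{3}\right) 16\right)\right) + 11032\right) = \left(-4667 + 12250\right) \left(\left(-101 + 108 \left(- \frac{16}{3}\right)\right) + 11032\right) = 7583 \left(\left(-101 - 576\right) + 11032\right) = 7583 \left(-677 + 11032\right) = 7583 \cdot 10355 = 78521965$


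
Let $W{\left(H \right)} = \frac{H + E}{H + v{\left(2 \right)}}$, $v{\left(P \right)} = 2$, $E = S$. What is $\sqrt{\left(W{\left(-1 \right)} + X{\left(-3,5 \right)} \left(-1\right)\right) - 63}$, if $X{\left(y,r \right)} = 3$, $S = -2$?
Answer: $i \sqrt{69} \approx 8.3066 i$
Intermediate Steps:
$E = -2$
$W{\left(H \right)} = \frac{-2 + H}{2 + H}$ ($W{\left(H \right)} = \frac{H - 2}{H + 2} = \frac{-2 + H}{2 + H}$)
$\sqrt{\left(W{\left(-1 \right)} + X{\left(-3,5 \right)} \left(-1\right)\right) - 63} = \sqrt{\left(\frac{-2 - 1}{2 - 1} + 3 \left(-1\right)\right) - 63} = \sqrt{\left(1^{-1} \left(-3\right) - 3\right) - 63} = \sqrt{\left(1 \left(-3\right) - 3\right) - 63} = \sqrt{\left(-3 - 3\right) - 63} = \sqrt{-6 - 63} = \sqrt{-69} = i \sqrt{69}$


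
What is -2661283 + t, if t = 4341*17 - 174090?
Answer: -2761576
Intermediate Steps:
t = -100293 (t = 73797 - 174090 = -100293)
-2661283 + t = -2661283 - 100293 = -2761576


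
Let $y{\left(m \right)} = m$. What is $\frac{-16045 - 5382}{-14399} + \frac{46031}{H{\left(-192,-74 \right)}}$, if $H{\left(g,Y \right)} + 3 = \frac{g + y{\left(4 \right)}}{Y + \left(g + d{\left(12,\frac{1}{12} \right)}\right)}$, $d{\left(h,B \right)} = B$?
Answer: $- \frac{302119885160}{15051069} \approx -20073.0$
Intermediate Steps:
$H{\left(g,Y \right)} = -3 + \frac{4 + g}{\frac{1}{12} + Y + g}$ ($H{\left(g,Y \right)} = -3 + \frac{g + 4}{Y + \left(g + \frac{1}{12}\right)} = -3 + \frac{4 + g}{Y + \left(g + \frac{1}{12}\right)} = -3 + \frac{4 + g}{Y + \left(\frac{1}{12} + g\right)} = -3 + \frac{4 + g}{\frac{1}{12} + Y + g}$)
$\frac{-16045 - 5382}{-14399} + \frac{46031}{H{\left(-192,-74 \right)}} = \frac{-16045 - 5382}{-14399} + \frac{46031}{3 \frac{1}{1 + 12 \left(-74\right) + 12 \left(-192\right)} \left(15 - -888 - -1536\right)} = \left(-21427\right) \left(- \frac{1}{14399}\right) + \frac{46031}{3 \frac{1}{1 - 888 - 2304} \left(15 + 888 + 1536\right)} = \frac{3061}{2057} + \frac{46031}{3 \frac{1}{-3191} \cdot 2439} = \frac{3061}{2057} + \frac{46031}{3 \left(- \frac{1}{3191}\right) 2439} = \frac{3061}{2057} + \frac{46031}{- \frac{7317}{3191}} = \frac{3061}{2057} + 46031 \left(- \frac{3191}{7317}\right) = \frac{3061}{2057} - \frac{146884921}{7317} = - \frac{302119885160}{15051069}$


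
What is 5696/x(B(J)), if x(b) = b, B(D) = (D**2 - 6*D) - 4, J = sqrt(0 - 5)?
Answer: -5696/29 + 11392*I*sqrt(5)/87 ≈ -196.41 + 292.8*I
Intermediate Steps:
J = I*sqrt(5) (J = sqrt(-5) = I*sqrt(5) ≈ 2.2361*I)
B(D) = -4 + D**2 - 6*D
5696/x(B(J)) = 5696/(-4 + (I*sqrt(5))**2 - 6*I*sqrt(5)) = 5696/(-4 - 5 - 6*I*sqrt(5)) = 5696/(-9 - 6*I*sqrt(5))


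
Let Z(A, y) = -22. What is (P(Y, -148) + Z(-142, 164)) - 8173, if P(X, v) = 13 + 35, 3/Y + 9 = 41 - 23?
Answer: -8147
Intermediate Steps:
Y = 1/3 (Y = 3/(-9 + (41 - 23)) = 3/(-9 + 18) = 3/9 = 3*(1/9) = 1/3 ≈ 0.33333)
P(X, v) = 48
(P(Y, -148) + Z(-142, 164)) - 8173 = (48 - 22) - 8173 = 26 - 8173 = -8147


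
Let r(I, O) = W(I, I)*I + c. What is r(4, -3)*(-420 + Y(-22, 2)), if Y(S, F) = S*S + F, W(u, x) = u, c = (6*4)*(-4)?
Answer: -5280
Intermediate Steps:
c = -96 (c = 24*(-4) = -96)
r(I, O) = -96 + I² (r(I, O) = I*I - 96 = I² - 96 = -96 + I²)
Y(S, F) = F + S² (Y(S, F) = S² + F = F + S²)
r(4, -3)*(-420 + Y(-22, 2)) = (-96 + 4²)*(-420 + (2 + (-22)²)) = (-96 + 16)*(-420 + (2 + 484)) = -80*(-420 + 486) = -80*66 = -5280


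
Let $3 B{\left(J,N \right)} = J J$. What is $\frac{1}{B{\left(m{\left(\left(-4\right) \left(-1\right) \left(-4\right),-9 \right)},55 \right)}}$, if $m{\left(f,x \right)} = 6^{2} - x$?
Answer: $\frac{1}{675} \approx 0.0014815$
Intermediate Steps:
$m{\left(f,x \right)} = 36 - x$
$B{\left(J,N \right)} = \frac{J^{2}}{3}$ ($B{\left(J,N \right)} = \frac{J J}{3} = \frac{J^{2}}{3}$)
$\frac{1}{B{\left(m{\left(\left(-4\right) \left(-1\right) \left(-4\right),-9 \right)},55 \right)}} = \frac{1}{\frac{1}{3} \left(36 - -9\right)^{2}} = \frac{1}{\frac{1}{3} \left(36 + 9\right)^{2}} = \frac{1}{\frac{1}{3} \cdot 45^{2}} = \frac{1}{\frac{1}{3} \cdot 2025} = \frac{1}{675}$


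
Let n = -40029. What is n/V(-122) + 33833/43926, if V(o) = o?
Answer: 440610370/1339743 ≈ 328.88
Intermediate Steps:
n/V(-122) + 33833/43926 = -40029/(-122) + 33833/43926 = -40029*(-1/122) + 33833*(1/43926) = 40029/122 + 33833/43926 = 440610370/1339743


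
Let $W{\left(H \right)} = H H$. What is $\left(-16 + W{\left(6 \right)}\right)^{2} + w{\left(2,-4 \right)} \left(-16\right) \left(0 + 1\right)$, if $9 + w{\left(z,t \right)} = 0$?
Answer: $544$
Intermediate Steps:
$w{\left(z,t \right)} = -9$ ($w{\left(z,t \right)} = -9 + 0 = -9$)
$W{\left(H \right)} = H^{2}$
$\left(-16 + W{\left(6 \right)}\right)^{2} + w{\left(2,-4 \right)} \left(-16\right) \left(0 + 1\right) = \left(-16 + 6^{2}\right)^{2} + \left(-9\right) \left(-16\right) \left(0 + 1\right) = \left(-16 + 36\right)^{2} + 144 \cdot 1 = 20^{2} + 144 = 400 + 144 = 544$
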